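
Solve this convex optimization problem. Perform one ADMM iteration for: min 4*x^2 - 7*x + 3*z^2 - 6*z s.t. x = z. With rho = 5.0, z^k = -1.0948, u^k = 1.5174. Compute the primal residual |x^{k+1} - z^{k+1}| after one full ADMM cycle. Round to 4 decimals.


ADMM iteration with rho = 5.0, z^k = -1.0948, u^k = 1.5174
Step 1: x-update.
Minimize 4*x^2 - 7*x + (5.0/2)*(x + 1.0948 + 1.5174)^2
FOC: (2*4 + 5.0)*x = 7 + 5.0*(-1.0948 - 1.5174)
x^{k+1} = -0.4662
Step 2: z-update.
Minimize 3*z^2 - 6*z + (5.0/2)*(-0.4662 - z + 1.5174)^2
FOC: (2*3 + 5.0)*z = 6 + 5.0*(-0.4662 + 1.5174)
z^{k+1} = 1.0233
Step 3: u-update.
u^{k+1} = 1.5174 - 0.4662 - 1.0233 = 0.0279
Step 4: Primal residual = |-0.4662 - 1.0233| = 1.4895


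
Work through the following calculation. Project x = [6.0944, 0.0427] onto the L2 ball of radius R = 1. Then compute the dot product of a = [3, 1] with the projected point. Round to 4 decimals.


Step 1: Compute ||x|| (intermediates to 6 decimals).
||x|| = sqrt(6.0944^2 + 0.0427^2) = 6.09455
Step 2: Project.
Since ||x|| > R, scale = R/||x|| = 1/6.09455 = 0.164081, proj(x) = scale * x
proj(x) = [0.999975, 0.007006]
Step 3: Dot product.
a^T * proj(x) = 3*0.999975 + 1*0.007006 = 3.0069


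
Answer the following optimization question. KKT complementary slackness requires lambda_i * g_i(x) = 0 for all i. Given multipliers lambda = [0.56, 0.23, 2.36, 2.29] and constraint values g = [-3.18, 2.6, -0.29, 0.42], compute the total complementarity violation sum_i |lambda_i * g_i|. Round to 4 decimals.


KKT complementary slackness check:
lambda_1 * g_1 = 0.56 * -3.18 = -1.7808
lambda_2 * g_2 = 0.23 * 2.6 = 0.598
lambda_3 * g_3 = 2.36 * -0.29 = -0.6844
lambda_4 * g_4 = 2.29 * 0.42 = 0.9618
Total violation = 1.7808 + 0.598 + 0.6844 + 0.9618 = 4.025


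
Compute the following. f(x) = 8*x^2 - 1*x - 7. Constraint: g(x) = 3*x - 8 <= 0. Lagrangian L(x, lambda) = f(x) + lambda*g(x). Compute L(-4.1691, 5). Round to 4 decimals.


Step 1: Evaluate f(x).
f(-4.1691) = 8*(-4.1691)^2 - 1*(-4.1691) - 7 = 136.2203
Step 2: Evaluate g(x).
g(-4.1691) = 3*-4.1691 - 8 = -20.5073
Step 3: Compute Lagrangian.
L = 136.2203 + 5*-20.5073 = 33.6838


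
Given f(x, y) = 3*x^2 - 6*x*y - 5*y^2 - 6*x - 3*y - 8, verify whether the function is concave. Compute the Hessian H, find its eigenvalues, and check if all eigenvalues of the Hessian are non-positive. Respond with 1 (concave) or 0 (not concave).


The Hessian of f(x,y) = 3*x^2 - 6*x*y - 5*y^2 - 6*x - 3*y - 8 is:
H = [[6, -6], [-6, -10]]
Trace = 6 - 10 = -4
Determinant = 6*-10 - (-6)^2 = -96
Discriminant = (-4)^2 - 4*-96 = 400.0
Eigenvalues: lambda_1 = -12.0, lambda_2 = 8.0
The function is not concave.

0


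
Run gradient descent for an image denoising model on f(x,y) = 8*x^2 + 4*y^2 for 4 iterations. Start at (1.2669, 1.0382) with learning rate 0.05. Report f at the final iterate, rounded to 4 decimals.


Gradient descent on f(x,y) = 8*x^2 + 4*y^2.
Starting point: (1.2669, 1.0382), alpha = 0.05
Step 1: grad_x = 2*8*1.2669 = 20.2704, grad_y = 2*4*1.0382 = 8.3056
  x_1 = 1.2669 - 0.05*20.2704 = 0.2534
  y_1 = 1.0382 - 0.05*8.3056 = 0.6229
Step 2: grad_x = 2*8*0.2534 = 4.0541, grad_y = 2*4*0.6229 = 4.9834
  x_2 = 0.2534 - 0.05*4.0541 = 0.0507
  y_2 = 0.6229 - 0.05*4.9834 = 0.3738
Step 3: grad_x = 2*8*0.0507 = 0.8108, grad_y = 2*4*0.3738 = 2.99
  x_3 = 0.0507 - 0.05*0.8108 = 0.0101
  y_3 = 0.3738 - 0.05*2.99 = 0.2243
Step 4: grad_x = 2*8*0.0101 = 0.1622, grad_y = 2*4*0.2243 = 1.794
  x_4 = 0.0101 - 0.05*0.1622 = 0.002
  y_4 = 0.2243 - 0.05*1.794 = 0.1346
f(0.002, 0.1346) = 8*0.002^2 + 4*0.1346^2 = 0.0724


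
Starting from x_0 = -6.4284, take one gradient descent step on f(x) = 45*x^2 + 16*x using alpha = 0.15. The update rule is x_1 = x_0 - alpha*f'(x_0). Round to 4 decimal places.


We compute the gradient at x_0 and apply the update.
f'(x) = 90*x + 16
f'(-6.4284) = 90*-6.4284 + 16 = -562.556
x_1 = -6.4284 - 0.15*-562.556 = 77.955


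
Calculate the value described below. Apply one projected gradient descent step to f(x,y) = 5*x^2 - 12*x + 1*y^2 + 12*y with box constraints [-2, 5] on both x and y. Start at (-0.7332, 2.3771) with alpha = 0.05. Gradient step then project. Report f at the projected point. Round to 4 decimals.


Step 1: Compute gradient at (-0.7332, 2.3771).
grad_x = 2*5*-0.7332 - 12 = -19.332
grad_y = 2*1*2.3771 + 12 = 16.7542
Step 2: Gradient step.
x_raw = -0.7332 - 0.05*-19.332 = 0.2334
y_raw = 2.3771 - 0.05*16.7542 = 1.5394
Step 3: Project onto [-2, 5].
x_proj = clip(0.2334) = 0.2334
y_proj = clip(1.5394) = 1.5394
Step 4: Evaluate f.
f(0.2334, 1.5394) = 18.314


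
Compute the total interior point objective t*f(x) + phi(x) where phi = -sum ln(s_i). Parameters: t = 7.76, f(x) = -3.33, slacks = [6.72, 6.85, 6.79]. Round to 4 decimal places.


Step 1: Compute log-barrier.
ln values: [1.9051, 1.9242, 1.9155]
phi = -(1.9051 + 1.9242 + 1.9155) = -5.7448
Step 2: Compute augmented objective.
t*f(x) = 7.76*-3.33 = -25.8408
Total = -25.8408 - 5.7448 = -31.5856


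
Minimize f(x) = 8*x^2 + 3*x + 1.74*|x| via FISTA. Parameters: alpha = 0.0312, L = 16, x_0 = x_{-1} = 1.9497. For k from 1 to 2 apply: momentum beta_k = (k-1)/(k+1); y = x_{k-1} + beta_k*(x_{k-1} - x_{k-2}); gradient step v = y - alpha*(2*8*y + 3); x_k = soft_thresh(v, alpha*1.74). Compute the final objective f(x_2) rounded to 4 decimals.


FISTA on f(x) = 8*x^2 + 3*x + 1.74*|x|
L = 16, alpha = 0.0312
Iteration 1: beta = 0.0, y = 1.9497 + 0.0*(1.9497 - 1.9497) = 1.9497
  grad(y) = 34.1952, v = y - alpha*grad = 0.8828
  prox(v) = soft_thresh(0.8828, 0.0543) = 0.8285
Iteration 2: beta = 0.3333, y = 0.8285 + 0.3333*(0.8285 - 1.9497) = 0.4548
  grad(y) = 10.2767, v = y - alpha*grad = 0.1342
  prox(v) = soft_thresh(0.1342, 0.0543) = 0.0799
f(x_2) = 8*0.0799^2 + 3*0.0799 + 1.74*|0.0799| = 0.4296


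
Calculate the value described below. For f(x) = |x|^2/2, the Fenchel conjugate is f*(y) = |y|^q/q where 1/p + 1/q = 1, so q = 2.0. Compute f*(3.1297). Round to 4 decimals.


The conjugate exponent q satisfies 1/p + 1/q = 1.
p = 2, so q = 2/(2 - 1) = 2.0
|y|^q = 3.1297^2.0 = 9.795
f*(3.1297) = 9.795 / 2.0 = 4.8975


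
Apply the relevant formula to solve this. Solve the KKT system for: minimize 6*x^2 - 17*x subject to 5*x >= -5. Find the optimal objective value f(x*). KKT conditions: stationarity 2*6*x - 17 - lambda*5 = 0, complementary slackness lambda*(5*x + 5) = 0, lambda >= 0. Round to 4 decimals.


Step 1: Try lambda = 0 (constraint inactive).
Stationarity: 2*6*x - 17 = 0
x* = 17/(2*6) = 17/12 = 1.4167 (rounded; the exact value 17/12 is used below)
Check constraint: 5*1.4167 = 7.0835 >= -5 -- satisfied.
Step 2: Compute optimal value.
f(x*) = 6*(17/12)^2 - 17*(17/12) = -12.0417


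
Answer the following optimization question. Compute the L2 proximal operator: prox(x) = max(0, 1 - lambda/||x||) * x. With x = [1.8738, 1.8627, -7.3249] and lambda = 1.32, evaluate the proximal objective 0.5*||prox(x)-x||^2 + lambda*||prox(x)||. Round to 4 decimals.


Step 1: Compute ||x||.
||x|| = 7.7868
Step 2: Compute scaling factor.
scale = max(0, 1 - 1.32/7.7868) = 0.8305
Step 3: prox(x) = [1.5562, 1.5469, -6.0832]
||prox(x)|| = 6.4668
Step 4: Proximal objective.
0.5*||prox-x||^2 = 0.8712
lambda*||prox|| = 8.5362
Total = 9.4074


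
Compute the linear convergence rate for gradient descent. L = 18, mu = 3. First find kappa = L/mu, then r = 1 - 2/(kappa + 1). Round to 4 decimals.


Step 1: Compute the condition number.
kappa = L/mu = 18/3 = 6.0
Step 2: Compute the convergence rate.
r = 1 - 2/(kappa + 1) = 1 - 2*mu/(L + mu) = (L - mu)/(L + mu) = 15/21 = 0.7143


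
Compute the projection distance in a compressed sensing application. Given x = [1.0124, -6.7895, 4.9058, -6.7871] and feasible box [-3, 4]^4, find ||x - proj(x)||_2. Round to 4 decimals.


Project each component onto [-3, 4].
clip(1.0124) = 1.0124, clip(-6.7895) = -3.0, clip(4.9058) = 4.0, clip(-6.7871) = -3.0
Projection = [1.0124, -3.0, 4.0, -3.0]
Squared diffs: [0.0, 14.3603, 0.8205, 14.3421]
Distance = sqrt(29.5229) = 5.4335


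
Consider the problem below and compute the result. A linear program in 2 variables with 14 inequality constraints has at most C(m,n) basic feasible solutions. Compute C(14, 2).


Each vertex corresponds to some choice of n active constraints out of m, so the number of vertices is at most C(m, n) = m! / (n!(m-n)!).
m = 14, n = 2
Numerator: 14 * 13
Denominator: 2! = 2
C(14, 2) = 91


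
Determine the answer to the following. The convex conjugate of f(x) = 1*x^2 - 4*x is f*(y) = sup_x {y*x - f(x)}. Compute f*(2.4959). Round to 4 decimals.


f*(y) = sup_x {y*x - a*x^2 - b*x} = sup_x {(y-b)*x - a*x^2}
FOC: (y - b) - 2a*x = 0 => x* = (y - b)/(2a)
x* = (2.4959 + 4)/(2*1) = 3.248
f*(2.4959) = (y-b)^2/(4a) = (2.4959 + 4)^2/(4*1)
= 42.1967/4 = 10.5492


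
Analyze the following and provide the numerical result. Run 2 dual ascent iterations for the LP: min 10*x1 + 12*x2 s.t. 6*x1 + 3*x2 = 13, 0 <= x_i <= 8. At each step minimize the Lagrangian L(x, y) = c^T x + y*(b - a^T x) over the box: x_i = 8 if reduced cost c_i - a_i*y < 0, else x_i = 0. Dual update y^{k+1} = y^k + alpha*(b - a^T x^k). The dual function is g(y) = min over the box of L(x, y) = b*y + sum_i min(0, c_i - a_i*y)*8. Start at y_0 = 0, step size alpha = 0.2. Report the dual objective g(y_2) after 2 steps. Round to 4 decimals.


Dual ascent for LP: min 10*x1 + 12*x2, 6*x1 + 3*x2 = 13, 0 <= x_i <= 8
Step 1: y^k = 0.0, reduced costs: (10.0, 12.0)
  x^k = (0.0, 0.0), subgradient = b - a^T x = 13.0
  y^{k+1} = 0.0 + 0.2*13.0 = 2.6
Step 2: y^k = 2.6, reduced costs: (-5.6, 4.2)
  x^k = (8.0, 0.0), subgradient = b - a^T x = -35.0
  y^{k+1} = 2.6 + 0.2*-35.0 = -4.4
Dual objective at y_2 = -4.4: reduced costs (36.4, 25.2), box minimizer x = (0.0, 0.0)
g(y_2) = b*y + (c1 - a1*y)*x1 + (c2 - a2*y)*x2 = 13*(-4.4) + 36.4*0.0 + 25.2*0.0 = -57.2 + 0.0 + 0.0 = -57.2


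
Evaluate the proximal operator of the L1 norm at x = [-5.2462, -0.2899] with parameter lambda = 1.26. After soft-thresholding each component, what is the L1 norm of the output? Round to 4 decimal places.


Soft-thresholding with lambda = 1.26:
prox(-5.2462) = sign(-5.2462)*max(|-5.2462| - 1.26, 0) = -3.9862
prox(-0.2899) = sign(-0.2899)*max(|-0.2899| - 1.26, 0) = 0.0
prox(x) = [-3.9862, 0.0]
||prox(x)||_1 = 3.9862 + 0.0 = 3.9862


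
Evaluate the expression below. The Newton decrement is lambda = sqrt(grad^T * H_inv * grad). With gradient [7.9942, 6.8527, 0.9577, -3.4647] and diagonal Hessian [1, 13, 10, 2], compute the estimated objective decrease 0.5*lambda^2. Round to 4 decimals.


Step 1: H is diagonal, so H^(-1) * g = [7.9942, 0.5271, 0.0958, -1.7324].
Step 2: g^T H^(-1) g = sum_i g_i^2 / H_ii
  = (7.9942)^2/1 + (6.8527)^2/13 + (0.9577)^2/10 + (-3.4647)^2/2
  = 63.9072 + 3.6123 + 0.0917 + 6.0021 = 73.6133
Step 3: Objective decrease = 0.5 * g^T H^(-1) g = 36.8066


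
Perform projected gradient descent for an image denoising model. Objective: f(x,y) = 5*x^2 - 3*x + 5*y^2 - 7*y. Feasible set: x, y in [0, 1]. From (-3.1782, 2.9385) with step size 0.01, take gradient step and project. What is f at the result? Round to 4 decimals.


Step 1: Compute gradient at (-3.1782, 2.9385).
grad_x = 2*5*-3.1782 - 3 = -34.782
grad_y = 2*5*2.9385 - 7 = 22.385
Step 2: Gradient step.
x_raw = -3.1782 - 0.01*-34.782 = -2.8304
y_raw = 2.9385 - 0.01*22.385 = 2.7147
Step 3: Project onto [0, 1].
x_proj = clip(-2.8304) = 0.0
y_proj = clip(2.7147) = 1.0
Step 4: Evaluate f.
f(0.0, 1.0) = -2.0


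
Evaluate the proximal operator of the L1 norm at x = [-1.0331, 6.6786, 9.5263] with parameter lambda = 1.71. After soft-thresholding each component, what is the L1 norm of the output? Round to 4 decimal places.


Soft-thresholding with lambda = 1.71:
prox(-1.0331) = sign(-1.0331)*max(|-1.0331| - 1.71, 0) = 0.0
prox(6.6786) = sign(6.6786)*max(|6.6786| - 1.71, 0) = 4.9686
prox(9.5263) = sign(9.5263)*max(|9.5263| - 1.71, 0) = 7.8163
prox(x) = [0.0, 4.9686, 7.8163]
||prox(x)||_1 = 0.0 + 4.9686 + 7.8163 = 12.7849


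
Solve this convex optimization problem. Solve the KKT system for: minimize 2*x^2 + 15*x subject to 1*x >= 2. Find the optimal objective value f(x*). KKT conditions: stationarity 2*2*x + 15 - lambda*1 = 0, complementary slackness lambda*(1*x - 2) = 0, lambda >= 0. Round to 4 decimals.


Step 1: Try lambda = 0 (constraint inactive).
x_unc = -15/(2*2) = -3.75
Check: 1*-3.75 = -3.75 < 2 -- violated!
Step 2: Constraint must be active: 1*x = 2
x* = 2/1 = 2.0
lambda = (2*2*2.0 + 15)/1 = 23.0
Step 3: Compute optimal value.
f(x*) = 2*2.0^2 + 15*2.0 = 38.0


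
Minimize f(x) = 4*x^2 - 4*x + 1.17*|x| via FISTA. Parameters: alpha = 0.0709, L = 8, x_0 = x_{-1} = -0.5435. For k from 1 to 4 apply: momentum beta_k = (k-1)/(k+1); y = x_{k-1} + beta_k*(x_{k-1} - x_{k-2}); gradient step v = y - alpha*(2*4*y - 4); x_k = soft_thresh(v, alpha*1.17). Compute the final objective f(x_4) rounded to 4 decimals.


FISTA on f(x) = 4*x^2 - 4*x + 1.17*|x|
L = 8, alpha = 0.0709
Iteration 1: beta = 0.0, y = -0.5435 + 0.0*(-0.5435 + 0.5435) = -0.5435
  grad(y) = -8.348, v = y - alpha*grad = 0.0484
  prox(v) = soft_thresh(0.0484, 0.083) = 0.0
Iteration 2: beta = 0.3333, y = 0.0 + 0.3333*(0.0 + 0.5435) = 0.1812
  grad(y) = -2.5507, v = y - alpha*grad = 0.362
  prox(v) = soft_thresh(0.362, 0.083) = 0.2791
Iteration 3: beta = 0.5, y = 0.2791 + 0.5*(0.2791 - 0.0) = 0.4186
  grad(y) = -0.6513, v = y - alpha*grad = 0.4648
  prox(v) = soft_thresh(0.4648, 0.083) = 0.3818
Iteration 4: beta = 0.6, y = 0.3818 + 0.6*(0.3818 - 0.2791) = 0.4435
  grad(y) = -0.4523, v = y - alpha*grad = 0.4755
  prox(v) = soft_thresh(0.4755, 0.083) = 0.3926
f(x_4) = 4*0.3926^2 - 4*0.3926 + 1.17*|0.3926| = -0.4945


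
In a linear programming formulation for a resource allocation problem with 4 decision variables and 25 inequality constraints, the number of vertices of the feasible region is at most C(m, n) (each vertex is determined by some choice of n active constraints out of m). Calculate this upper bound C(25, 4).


Each vertex corresponds to some choice of n active constraints out of m, so the number of vertices is at most C(m, n) = m! / (n!(m-n)!).
m = 25, n = 4
Numerator: 25 * 24 * 23 * 22
Denominator: 4! = 24
C(25, 4) = 12650


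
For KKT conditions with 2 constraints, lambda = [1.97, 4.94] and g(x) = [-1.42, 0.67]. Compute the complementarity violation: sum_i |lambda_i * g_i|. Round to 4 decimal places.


KKT complementary slackness check:
lambda_1 * g_1 = 1.97 * -1.42 = -2.7974
lambda_2 * g_2 = 4.94 * 0.67 = 3.3098
Total violation = 2.7974 + 3.3098 = 6.1072


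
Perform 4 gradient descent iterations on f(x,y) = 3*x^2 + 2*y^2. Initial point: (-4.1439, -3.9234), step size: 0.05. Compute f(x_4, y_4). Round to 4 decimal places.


Gradient descent on f(x,y) = 3*x^2 + 2*y^2.
Starting point: (-4.1439, -3.9234), alpha = 0.05
Step 1: grad_x = 2*3*-4.1439 = -24.8634, grad_y = 2*2*-3.9234 = -15.6936
  x_1 = -4.1439 - 0.05*-24.8634 = -2.9007
  y_1 = -3.9234 - 0.05*-15.6936 = -3.1387
Step 2: grad_x = 2*3*-2.9007 = -17.4044, grad_y = 2*2*-3.1387 = -12.5549
  x_2 = -2.9007 - 0.05*-17.4044 = -2.0305
  y_2 = -3.1387 - 0.05*-12.5549 = -2.511
Step 3: grad_x = 2*3*-2.0305 = -12.1831, grad_y = 2*2*-2.511 = -10.0439
  x_3 = -2.0305 - 0.05*-12.1831 = -1.4214
  y_3 = -2.511 - 0.05*-10.0439 = -2.0088
Step 4: grad_x = 2*3*-1.4214 = -8.5281, grad_y = 2*2*-2.0088 = -8.0351
  x_4 = -1.4214 - 0.05*-8.5281 = -0.995
  y_4 = -2.0088 - 0.05*-8.0351 = -1.607
f(-0.995, -1.607) = 3*(-0.995)^2 + 2*(-1.607)^2 = 8.1348


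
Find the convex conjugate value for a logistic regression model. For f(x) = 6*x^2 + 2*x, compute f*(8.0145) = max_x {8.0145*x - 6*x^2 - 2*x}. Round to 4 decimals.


f*(y) = sup_x {y*x - a*x^2 - b*x} = sup_x {(y-b)*x - a*x^2}
FOC: (y - b) - 2a*x = 0 => x* = (y - b)/(2a)
x* = (8.0145 - 2)/(2*6) = 0.5012
f*(8.0145) = (y-b)^2/(4a) = (8.0145 - 2)^2/(4*6)
= 36.1742/24 = 1.5073


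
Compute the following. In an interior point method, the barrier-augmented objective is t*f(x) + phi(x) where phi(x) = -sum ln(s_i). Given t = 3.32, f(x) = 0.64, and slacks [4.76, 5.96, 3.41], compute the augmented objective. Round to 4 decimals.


Step 1: Compute log-barrier.
ln values: [1.5602, 1.7851, 1.2267]
phi = -(1.5602 + 1.7851 + 1.2267) = -4.572
Step 2: Compute augmented objective.
t*f(x) = 3.32*0.64 = 2.1248
Total = 2.1248 - 4.572 = -2.4472


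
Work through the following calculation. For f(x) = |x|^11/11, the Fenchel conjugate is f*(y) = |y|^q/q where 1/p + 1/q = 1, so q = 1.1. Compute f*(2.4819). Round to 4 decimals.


The conjugate exponent q satisfies 1/p + 1/q = 1.
p = 11, so q = 11/(11 - 1) = 1.1
|y|^q = 2.4819^1.1 = 2.7181
f*(2.4819) = 2.7181 / 1.1 = 2.471


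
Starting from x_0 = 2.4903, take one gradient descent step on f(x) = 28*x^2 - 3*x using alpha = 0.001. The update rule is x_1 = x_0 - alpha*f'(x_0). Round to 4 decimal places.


We compute the gradient at x_0 and apply the update.
f'(x) = 56*x - 3
f'(2.4903) = 56*2.4903 - 3 = 136.4568
x_1 = 2.4903 - 0.001*136.4568 = 2.3538


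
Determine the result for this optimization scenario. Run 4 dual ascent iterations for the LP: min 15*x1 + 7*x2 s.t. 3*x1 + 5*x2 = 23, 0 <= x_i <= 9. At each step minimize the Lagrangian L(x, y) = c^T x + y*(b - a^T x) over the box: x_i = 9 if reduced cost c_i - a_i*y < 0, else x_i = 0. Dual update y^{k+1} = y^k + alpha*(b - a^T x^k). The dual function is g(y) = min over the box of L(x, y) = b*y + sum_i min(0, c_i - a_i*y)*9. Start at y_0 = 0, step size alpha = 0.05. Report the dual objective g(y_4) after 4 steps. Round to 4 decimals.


Dual ascent for LP: min 15*x1 + 7*x2, 3*x1 + 5*x2 = 23, 0 <= x_i <= 9
Step 1: y^k = 0.0, reduced costs: (15.0, 7.0)
  x^k = (0.0, 0.0), subgradient = b - a^T x = 23.0
  y^{k+1} = 0.0 + 0.05*23.0 = 1.15
Step 2: y^k = 1.15, reduced costs: (11.55, 1.25)
  x^k = (0.0, 0.0), subgradient = b - a^T x = 23.0
  y^{k+1} = 1.15 + 0.05*23.0 = 2.3
Step 3: y^k = 2.3, reduced costs: (8.1, -4.5)
  x^k = (0.0, 9.0), subgradient = b - a^T x = -22.0
  y^{k+1} = 2.3 + 0.05*-22.0 = 1.2
Step 4: y^k = 1.2, reduced costs: (11.4, 1.0)
  x^k = (0.0, 0.0), subgradient = b - a^T x = 23.0
  y^{k+1} = 1.2 + 0.05*23.0 = 2.35
Dual objective at y_4 = 2.35: reduced costs (7.95, -4.75), box minimizer x = (0.0, 9.0)
g(y_4) = b*y + (c1 - a1*y)*x1 + (c2 - a2*y)*x2 = 23*2.35 + 7.95*0.0 + (-4.75)*9.0 = 54.05 + 0.0 - 42.75 = 11.3


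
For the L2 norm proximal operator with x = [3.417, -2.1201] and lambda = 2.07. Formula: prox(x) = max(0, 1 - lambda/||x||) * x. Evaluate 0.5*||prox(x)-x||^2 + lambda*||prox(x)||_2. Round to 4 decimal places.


Step 1: Compute ||x||.
||x|| = 4.0213
Step 2: Compute scaling factor.
scale = max(0, 1 - 2.07/4.0213) = 0.4852
Step 3: prox(x) = [1.6581, -1.0288]
||prox(x)|| = 1.9513
Step 4: Proximal objective.
0.5*||prox-x||^2 = 2.1425
lambda*||prox|| = 4.0392
Total = 6.1816


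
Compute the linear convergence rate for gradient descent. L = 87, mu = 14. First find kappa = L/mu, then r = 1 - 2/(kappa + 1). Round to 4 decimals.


Step 1: Compute the condition number.
kappa = L/mu = 87/14 = 6.2143
Step 2: Compute the convergence rate.
r = 1 - 2/(kappa + 1) = 1 - 2*mu/(L + mu) = (L - mu)/(L + mu) = 73/101 = 0.7228


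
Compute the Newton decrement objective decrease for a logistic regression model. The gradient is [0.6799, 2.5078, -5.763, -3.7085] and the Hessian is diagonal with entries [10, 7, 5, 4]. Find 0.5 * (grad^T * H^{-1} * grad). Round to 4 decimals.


Step 1: H is diagonal, so H^(-1) * g = [0.068, 0.3583, -1.1526, -0.9271].
Step 2: g^T H^(-1) g = sum_i g_i^2 / H_ii
  = (0.6799)^2/10 + (2.5078)^2/7 + (-5.763)^2/5 + (-3.7085)^2/4
  = 0.0462 + 0.8984 + 6.6424 + 3.4382 = 11.0253
Step 3: Objective decrease = 0.5 * g^T H^(-1) g = 5.5127


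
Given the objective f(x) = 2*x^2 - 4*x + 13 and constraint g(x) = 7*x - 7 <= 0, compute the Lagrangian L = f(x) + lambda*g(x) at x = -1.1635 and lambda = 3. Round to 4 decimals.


Step 1: Evaluate f(x).
f(-1.1635) = 2*(-1.1635)^2 - 4*(-1.1635) + 13 = 20.3615
Step 2: Evaluate g(x).
g(-1.1635) = 7*-1.1635 - 7 = -15.1445
Step 3: Compute Lagrangian.
L = 20.3615 + 3*-15.1445 = -25.072


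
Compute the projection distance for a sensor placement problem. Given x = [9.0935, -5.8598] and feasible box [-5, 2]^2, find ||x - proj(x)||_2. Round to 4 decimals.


Project each component onto [-5, 2].
clip(9.0935) = 2.0, clip(-5.8598) = -5.0
Projection = [2.0, -5.0]
Squared diffs: [50.3177, 0.7393]
Distance = sqrt(51.057) = 7.1454


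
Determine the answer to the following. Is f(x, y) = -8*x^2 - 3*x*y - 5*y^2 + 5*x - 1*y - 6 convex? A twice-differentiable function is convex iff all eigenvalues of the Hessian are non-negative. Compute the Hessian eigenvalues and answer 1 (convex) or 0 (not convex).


The Hessian of f(x,y) = -8*x^2 - 3*x*y - 5*y^2 + 5*x - 1*y - 6 is:
H = [[-16, -3], [-3, -10]]
Trace = -16 - 10 = -26
Determinant = -16*-10 - (-3)^2 = 151
Discriminant = (-26)^2 - 4*151 = 72.0
Eigenvalues: lambda_1 = -17.2426, lambda_2 = -8.7574
The function is not convex.

0


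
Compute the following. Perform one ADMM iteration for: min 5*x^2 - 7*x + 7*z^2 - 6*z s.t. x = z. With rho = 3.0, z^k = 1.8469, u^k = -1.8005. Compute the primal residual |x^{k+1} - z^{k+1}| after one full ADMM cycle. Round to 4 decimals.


ADMM iteration with rho = 3.0, z^k = 1.8469, u^k = -1.8005
Step 1: x-update.
Minimize 5*x^2 - 7*x + (3.0/2)*(x - 1.8469 - 1.8005)^2
FOC: (2*5 + 3.0)*x = 7 + 3.0*(1.8469 + 1.8005)
x^{k+1} = 1.3802
Step 2: z-update.
Minimize 7*z^2 - 6*z + (3.0/2)*(1.3802 - z - 1.8005)^2
FOC: (2*7 + 3.0)*z = 6 + 3.0*(1.3802 - 1.8005)
z^{k+1} = 0.2788
Step 3: u-update.
u^{k+1} = -1.8005 + 1.3802 - 0.2788 = -0.6991
Step 4: Primal residual = |1.3802 - 0.2788| = 1.1014


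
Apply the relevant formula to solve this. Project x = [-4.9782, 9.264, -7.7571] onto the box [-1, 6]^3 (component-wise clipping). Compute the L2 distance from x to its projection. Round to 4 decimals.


Project each component onto [-1, 6].
clip(-4.9782) = -1.0, clip(9.264) = 6.0, clip(-7.7571) = -1.0
Projection = [-1.0, 6.0, -1.0]
Squared diffs: [15.8261, 10.6537, 45.6584]
Distance = sqrt(72.1382) = 8.4934


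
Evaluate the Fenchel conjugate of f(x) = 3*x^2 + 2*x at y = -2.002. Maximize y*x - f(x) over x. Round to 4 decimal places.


f*(y) = sup_x {y*x - a*x^2 - b*x} = sup_x {(y-b)*x - a*x^2}
FOC: (y - b) - 2a*x = 0 => x* = (y - b)/(2a)
x* = (-2.002 - 2)/(2*3) = -0.667
f*(-2.002) = (y-b)^2/(4a) = (-2.002 - 2)^2/(4*3)
= 16.016/12 = 1.3347


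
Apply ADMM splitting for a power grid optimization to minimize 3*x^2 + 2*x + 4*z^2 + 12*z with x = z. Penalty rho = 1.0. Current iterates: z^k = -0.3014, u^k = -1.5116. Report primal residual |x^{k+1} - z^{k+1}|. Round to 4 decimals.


ADMM iteration with rho = 1.0, z^k = -0.3014, u^k = -1.5116
Step 1: x-update.
Minimize 3*x^2 + 2*x + (1.0/2)*(x + 0.3014 - 1.5116)^2
FOC: (2*3 + 1.0)*x = -2 + 1.0*(-0.3014 + 1.5116)
x^{k+1} = -0.1128
Step 2: z-update.
Minimize 4*z^2 + 12*z + (1.0/2)*(-0.1128 - z - 1.5116)^2
FOC: (2*4 + 1.0)*z = -12 + 1.0*(-0.1128 - 1.5116)
z^{k+1} = -1.5138
Step 3: u-update.
u^{k+1} = -1.5116 - 0.1128 + 1.5138 = -0.1106
Step 4: Primal residual = |-0.1128 + 1.5138| = 1.401


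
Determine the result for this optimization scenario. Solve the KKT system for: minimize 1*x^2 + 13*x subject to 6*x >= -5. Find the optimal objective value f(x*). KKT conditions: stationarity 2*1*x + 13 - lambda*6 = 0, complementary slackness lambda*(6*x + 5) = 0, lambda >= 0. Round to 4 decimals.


Step 1: Try lambda = 0 (constraint inactive).
x_unc = -13/(2*1) = -6.5
Check: 6*-6.5 = -39.0 < -5 -- violated!
Step 2: Constraint must be active: 6*x = -5
x* = -5/6 = -0.8333 (rounded; the exact value -5/6 is used below)
lambda = (2*1*(-5/6) + 13)/6 = 1.8889
Step 3: Compute optimal value.
f(x*) = 1*(-5/6)^2 + 13*(-5/6) = -10.1389


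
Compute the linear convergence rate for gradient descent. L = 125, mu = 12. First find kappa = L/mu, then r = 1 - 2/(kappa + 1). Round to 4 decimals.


Step 1: Compute the condition number.
kappa = L/mu = 125/12 = 10.4167
Step 2: Compute the convergence rate.
r = 1 - 2/(kappa + 1) = 1 - 2*mu/(L + mu) = (L - mu)/(L + mu) = 113/137 = 0.8248


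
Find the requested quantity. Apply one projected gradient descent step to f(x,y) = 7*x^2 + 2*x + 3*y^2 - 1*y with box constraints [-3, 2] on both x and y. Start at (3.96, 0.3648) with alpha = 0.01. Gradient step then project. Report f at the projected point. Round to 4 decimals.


Step 1: Compute gradient at (3.96, 0.3648).
grad_x = 2*7*3.96 + 2 = 57.44
grad_y = 2*3*0.3648 - 1 = 1.1888
Step 2: Gradient step.
x_raw = 3.96 - 0.01*57.44 = 3.3856
y_raw = 0.3648 - 0.01*1.1888 = 0.3529
Step 3: Project onto [-3, 2].
x_proj = clip(3.3856) = 2.0
y_proj = clip(0.3529) = 0.3529
Step 4: Evaluate f.
f(2.0, 0.3529) = 32.0207


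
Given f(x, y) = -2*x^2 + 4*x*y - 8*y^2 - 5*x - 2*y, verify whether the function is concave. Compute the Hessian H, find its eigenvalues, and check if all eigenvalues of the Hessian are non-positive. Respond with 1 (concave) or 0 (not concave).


The Hessian of f(x,y) = -2*x^2 + 4*x*y - 8*y^2 - 5*x - 2*y is:
H = [[-4, 4], [4, -16]]
Trace = -4 - 16 = -20
Determinant = -4*-16 - (4)^2 = 48
Discriminant = (-20)^2 - 4*48 = 208.0
Eigenvalues: lambda_1 = -17.2111, lambda_2 = -2.7889
The function is concave.

1


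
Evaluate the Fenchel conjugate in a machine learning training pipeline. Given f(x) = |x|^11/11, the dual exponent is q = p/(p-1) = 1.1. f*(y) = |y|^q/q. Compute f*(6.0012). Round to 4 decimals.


The conjugate exponent q satisfies 1/p + 1/q = 1.
p = 11, so q = 11/(11 - 1) = 1.1
|y|^q = 6.0012^1.1 = 7.179
f*(6.0012) = 7.179 / 1.1 = 6.5263


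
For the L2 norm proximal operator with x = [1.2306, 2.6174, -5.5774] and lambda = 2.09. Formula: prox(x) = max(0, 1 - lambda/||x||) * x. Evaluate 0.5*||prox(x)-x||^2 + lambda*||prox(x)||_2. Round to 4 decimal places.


Step 1: Compute ||x||.
||x|| = 6.2827
Step 2: Compute scaling factor.
scale = max(0, 1 - 2.09/6.2827) = 0.6673
Step 3: prox(x) = [0.8212, 1.7467, -3.722]
||prox(x)|| = 4.1927
Step 4: Proximal objective.
0.5*||prox-x||^2 = 2.1841
lambda*||prox|| = 8.7627
Total = 10.9468


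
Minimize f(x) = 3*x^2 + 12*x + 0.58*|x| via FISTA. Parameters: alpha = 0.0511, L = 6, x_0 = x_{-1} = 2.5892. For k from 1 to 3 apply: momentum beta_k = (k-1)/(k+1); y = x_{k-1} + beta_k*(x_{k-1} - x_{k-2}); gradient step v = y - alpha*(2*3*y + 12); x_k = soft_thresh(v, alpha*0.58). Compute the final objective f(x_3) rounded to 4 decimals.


FISTA on f(x) = 3*x^2 + 12*x + 0.58*|x|
L = 6, alpha = 0.0511
Iteration 1: beta = 0.0, y = 2.5892 + 0.0*(2.5892 - 2.5892) = 2.5892
  grad(y) = 27.5352, v = y - alpha*grad = 1.1822
  prox(v) = soft_thresh(1.1822, 0.0296) = 1.1525
Iteration 2: beta = 0.3333, y = 1.1525 + 0.3333*(1.1525 - 2.5892) = 0.6736
  grad(y) = 16.0417, v = y - alpha*grad = -0.1461
  prox(v) = soft_thresh(-0.1461, 0.0296) = -0.1165
Iteration 3: beta = 0.5, y = -0.1165 + 0.5*(-0.1165 - 1.1525) = -0.751
  grad(y) = 7.4942, v = y - alpha*grad = -1.1339
  prox(v) = soft_thresh(-1.1339, 0.0296) = -1.1043
f(x_3) = 3*(-1.1043)^2 + 12*(-1.1043) + 0.58*|-1.1043| = -8.9526


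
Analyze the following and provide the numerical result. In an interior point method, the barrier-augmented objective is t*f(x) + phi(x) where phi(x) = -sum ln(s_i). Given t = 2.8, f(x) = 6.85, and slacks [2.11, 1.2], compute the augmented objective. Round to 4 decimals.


Step 1: Compute log-barrier.
ln values: [0.7467, 0.1823]
phi = -(0.7467 + 0.1823) = -0.929
Step 2: Compute augmented objective.
t*f(x) = 2.8*6.85 = 19.18
Total = 19.18 - 0.929 = 18.251


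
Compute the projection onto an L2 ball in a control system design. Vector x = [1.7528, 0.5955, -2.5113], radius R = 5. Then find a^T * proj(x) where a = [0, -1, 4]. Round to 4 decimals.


Step 1: Compute ||x|| (intermediates to 6 decimals).
||x|| = sqrt(1.7528^2 + 0.5955^2 + (-2.5113)^2) = 3.119865
Step 2: Project.
Since ||x|| <= R, proj = x (no scaling needed).
proj(x) = [1.7528, 0.5955, -2.5113]
Step 3: Dot product.
a^T * proj(x) = 0*1.7528 - 1*0.5955 + 4*(-2.5113) = -10.6407


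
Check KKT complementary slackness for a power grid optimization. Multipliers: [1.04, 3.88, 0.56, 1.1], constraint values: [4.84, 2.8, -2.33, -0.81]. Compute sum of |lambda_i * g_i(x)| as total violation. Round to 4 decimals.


KKT complementary slackness check:
lambda_1 * g_1 = 1.04 * 4.84 = 5.0336
lambda_2 * g_2 = 3.88 * 2.8 = 10.864
lambda_3 * g_3 = 0.56 * -2.33 = -1.3048
lambda_4 * g_4 = 1.1 * -0.81 = -0.891
Total violation = 5.0336 + 10.864 + 1.3048 + 0.891 = 18.0934


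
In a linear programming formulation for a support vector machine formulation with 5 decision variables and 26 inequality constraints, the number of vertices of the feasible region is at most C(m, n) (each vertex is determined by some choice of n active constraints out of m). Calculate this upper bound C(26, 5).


Each vertex corresponds to some choice of n active constraints out of m, so the number of vertices is at most C(m, n) = m! / (n!(m-n)!).
m = 26, n = 5
Numerator: 26 * 25 * 24 * 23 * 22
Denominator: 5! = 120
C(26, 5) = 65780


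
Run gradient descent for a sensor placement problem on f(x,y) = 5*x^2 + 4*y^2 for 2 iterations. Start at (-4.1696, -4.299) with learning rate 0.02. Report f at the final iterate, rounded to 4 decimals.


Gradient descent on f(x,y) = 5*x^2 + 4*y^2.
Starting point: (-4.1696, -4.299), alpha = 0.02
Step 1: grad_x = 2*5*-4.1696 = -41.696, grad_y = 2*4*-4.299 = -34.392
  x_1 = -4.1696 - 0.02*-41.696 = -3.3357
  y_1 = -4.299 - 0.02*-34.392 = -3.6112
Step 2: grad_x = 2*5*-3.3357 = -33.3568, grad_y = 2*4*-3.6112 = -28.8893
  x_2 = -3.3357 - 0.02*-33.3568 = -2.6685
  y_2 = -3.6112 - 0.02*-28.8893 = -3.0334
f(-2.6685, -3.0334) = 5*(-2.6685)^2 + 4*(-3.0334)^2 = 72.4111


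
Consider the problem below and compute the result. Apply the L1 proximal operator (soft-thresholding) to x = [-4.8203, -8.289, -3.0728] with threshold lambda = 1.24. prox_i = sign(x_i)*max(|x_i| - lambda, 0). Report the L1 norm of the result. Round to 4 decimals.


Soft-thresholding with lambda = 1.24:
prox(-4.8203) = sign(-4.8203)*max(|-4.8203| - 1.24, 0) = -3.5803
prox(-8.289) = sign(-8.289)*max(|-8.289| - 1.24, 0) = -7.049
prox(-3.0728) = sign(-3.0728)*max(|-3.0728| - 1.24, 0) = -1.8328
prox(x) = [-3.5803, -7.049, -1.8328]
||prox(x)||_1 = 3.5803 + 7.049 + 1.8328 = 12.4621


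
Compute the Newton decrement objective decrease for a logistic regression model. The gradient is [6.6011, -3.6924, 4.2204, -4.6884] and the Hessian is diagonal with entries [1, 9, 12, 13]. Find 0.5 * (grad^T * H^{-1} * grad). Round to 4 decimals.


Step 1: H is diagonal, so H^(-1) * g = [6.6011, -0.4103, 0.3517, -0.3606].
Step 2: g^T H^(-1) g = sum_i g_i^2 / H_ii
  = (6.6011)^2/1 + (-3.6924)^2/9 + (4.2204)^2/12 + (-4.6884)^2/13
  = 43.5745 + 1.5149 + 1.4843 + 1.6909 = 48.2646
Step 3: Objective decrease = 0.5 * g^T H^(-1) g = 24.1323


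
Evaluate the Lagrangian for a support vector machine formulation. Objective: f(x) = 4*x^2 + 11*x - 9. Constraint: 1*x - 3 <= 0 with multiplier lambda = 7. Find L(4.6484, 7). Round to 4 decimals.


Step 1: Evaluate f(x).
f(4.6484) = 4*4.6484^2 + 11*4.6484 - 9 = 128.5629
Step 2: Evaluate g(x).
g(4.6484) = 1*4.6484 - 3 = 1.6484
Step 3: Compute Lagrangian.
L = 128.5629 + 7*1.6484 = 140.1017


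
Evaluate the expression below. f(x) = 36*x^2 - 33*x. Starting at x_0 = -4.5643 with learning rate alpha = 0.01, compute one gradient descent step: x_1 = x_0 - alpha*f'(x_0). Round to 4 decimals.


We compute the gradient at x_0 and apply the update.
f'(x) = 72*x - 33
f'(-4.5643) = 72*-4.5643 - 33 = -361.6296
x_1 = -4.5643 - 0.01*-361.6296 = -0.948


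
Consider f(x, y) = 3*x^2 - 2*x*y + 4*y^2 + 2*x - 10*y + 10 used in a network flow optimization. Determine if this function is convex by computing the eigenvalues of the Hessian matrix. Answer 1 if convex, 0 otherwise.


The Hessian of f(x,y) = 3*x^2 - 2*x*y + 4*y^2 + 2*x - 10*y + 10 is:
H = [[6, -2], [-2, 8]]
Trace = 6 + 8 = 14
Determinant = 6*8 - (-2)^2 = 44
Discriminant = (14)^2 - 4*44 = 20.0
Eigenvalues: lambda_1 = 4.7639, lambda_2 = 9.2361
The function is convex.

1


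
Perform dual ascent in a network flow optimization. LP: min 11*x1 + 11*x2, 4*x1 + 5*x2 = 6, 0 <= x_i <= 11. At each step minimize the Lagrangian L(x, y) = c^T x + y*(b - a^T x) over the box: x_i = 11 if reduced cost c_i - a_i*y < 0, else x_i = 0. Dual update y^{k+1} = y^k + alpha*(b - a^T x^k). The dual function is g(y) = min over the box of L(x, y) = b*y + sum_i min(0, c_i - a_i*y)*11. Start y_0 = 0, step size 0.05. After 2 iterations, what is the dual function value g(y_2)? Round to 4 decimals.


Dual ascent for LP: min 11*x1 + 11*x2, 4*x1 + 5*x2 = 6, 0 <= x_i <= 11
Step 1: y^k = 0.0, reduced costs: (11.0, 11.0)
  x^k = (0.0, 0.0), subgradient = b - a^T x = 6.0
  y^{k+1} = 0.0 + 0.05*6.0 = 0.3
Step 2: y^k = 0.3, reduced costs: (9.8, 9.5)
  x^k = (0.0, 0.0), subgradient = b - a^T x = 6.0
  y^{k+1} = 0.3 + 0.05*6.0 = 0.6
Dual objective at y_2 = 0.6: reduced costs (8.6, 8.0), box minimizer x = (0.0, 0.0)
g(y_2) = b*y + (c1 - a1*y)*x1 + (c2 - a2*y)*x2 = 6*0.6 + 8.6*0.0 + 8.0*0.0 = 3.6 + 0.0 + 0.0 = 3.6


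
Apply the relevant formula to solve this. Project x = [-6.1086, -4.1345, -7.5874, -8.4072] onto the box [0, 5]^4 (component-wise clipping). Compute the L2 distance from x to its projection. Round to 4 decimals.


Project each component onto [0, 5].
clip(-6.1086) = 0.0, clip(-4.1345) = 0.0, clip(-7.5874) = 0.0, clip(-8.4072) = 0.0
Projection = [0.0, 0.0, 0.0, 0.0]
Squared diffs: [37.315, 17.0941, 57.5686, 70.681]
Distance = sqrt(182.6587) = 13.5151


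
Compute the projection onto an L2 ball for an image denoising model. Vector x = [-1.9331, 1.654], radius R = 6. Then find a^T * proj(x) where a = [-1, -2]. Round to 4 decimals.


Step 1: Compute ||x|| (intermediates to 6 decimals).
||x|| = sqrt((-1.9331)^2 + 1.654^2) = 2.544129
Step 2: Project.
Since ||x|| <= R, proj = x (no scaling needed).
proj(x) = [-1.9331, 1.654]
Step 3: Dot product.
a^T * proj(x) = -1*(-1.9331) - 2*1.654 = -1.3749


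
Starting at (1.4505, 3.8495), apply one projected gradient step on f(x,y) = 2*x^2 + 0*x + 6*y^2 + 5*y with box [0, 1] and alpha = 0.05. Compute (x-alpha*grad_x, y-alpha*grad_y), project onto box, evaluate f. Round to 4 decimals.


Step 1: Compute gradient at (1.4505, 3.8495).
grad_x = 2*2*1.4505 + 0 = 5.802
grad_y = 2*6*3.8495 + 5 = 51.194
Step 2: Gradient step.
x_raw = 1.4505 - 0.05*5.802 = 1.1604
y_raw = 3.8495 - 0.05*51.194 = 1.2898
Step 3: Project onto [0, 1].
x_proj = clip(1.1604) = 1.0
y_proj = clip(1.2898) = 1.0
Step 4: Evaluate f.
f(1.0, 1.0) = 13.0


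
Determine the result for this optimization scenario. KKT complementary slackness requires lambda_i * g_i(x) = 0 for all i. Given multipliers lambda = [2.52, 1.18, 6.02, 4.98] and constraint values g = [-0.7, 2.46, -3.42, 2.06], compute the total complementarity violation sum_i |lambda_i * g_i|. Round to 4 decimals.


KKT complementary slackness check:
lambda_1 * g_1 = 2.52 * -0.7 = -1.764
lambda_2 * g_2 = 1.18 * 2.46 = 2.9028
lambda_3 * g_3 = 6.02 * -3.42 = -20.5884
lambda_4 * g_4 = 4.98 * 2.06 = 10.2588
Total violation = 1.764 + 2.9028 + 20.5884 + 10.2588 = 35.514


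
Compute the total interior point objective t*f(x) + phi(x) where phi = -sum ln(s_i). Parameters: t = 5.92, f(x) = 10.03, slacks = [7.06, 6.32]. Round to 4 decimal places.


Step 1: Compute log-barrier.
ln values: [1.9544, 1.8437]
phi = -(1.9544 + 1.8437) = -3.7982
Step 2: Compute augmented objective.
t*f(x) = 5.92*10.03 = 59.3776
Total = 59.3776 - 3.7982 = 55.5794


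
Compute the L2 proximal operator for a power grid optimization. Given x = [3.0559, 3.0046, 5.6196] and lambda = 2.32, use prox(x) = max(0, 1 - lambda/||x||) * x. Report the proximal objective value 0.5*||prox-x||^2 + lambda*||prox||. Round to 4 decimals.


Step 1: Compute ||x||.
||x|| = 7.0673
Step 2: Compute scaling factor.
scale = max(0, 1 - 2.32/7.0673) = 0.6717
Step 3: prox(x) = [2.0527, 2.0183, 3.7748]
||prox(x)|| = 4.7473
Step 4: Proximal objective.
0.5*||prox-x||^2 = 2.6912
lambda*||prox|| = 11.0137
Total = 13.7048


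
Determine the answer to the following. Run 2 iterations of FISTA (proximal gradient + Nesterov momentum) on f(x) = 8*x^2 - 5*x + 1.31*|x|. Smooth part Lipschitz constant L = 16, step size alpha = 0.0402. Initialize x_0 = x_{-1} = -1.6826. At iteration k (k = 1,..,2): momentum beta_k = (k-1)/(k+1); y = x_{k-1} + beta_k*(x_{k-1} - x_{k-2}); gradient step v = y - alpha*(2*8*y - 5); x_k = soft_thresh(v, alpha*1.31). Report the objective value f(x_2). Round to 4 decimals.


FISTA on f(x) = 8*x^2 - 5*x + 1.31*|x|
L = 16, alpha = 0.0402
Iteration 1: beta = 0.0, y = -1.6826 + 0.0*(-1.6826 + 1.6826) = -1.6826
  grad(y) = -31.9216, v = y - alpha*grad = -0.3994
  prox(v) = soft_thresh(-0.3994, 0.0527) = -0.3467
Iteration 2: beta = 0.3333, y = -0.3467 + 0.3333*(-0.3467 + 1.6826) = 0.0986
  grad(y) = -3.4222, v = y - alpha*grad = 0.2362
  prox(v) = soft_thresh(0.2362, 0.0527) = 0.1835
f(x_2) = 8*0.1835^2 - 5*0.1835 + 1.31*|0.1835| = -0.4078


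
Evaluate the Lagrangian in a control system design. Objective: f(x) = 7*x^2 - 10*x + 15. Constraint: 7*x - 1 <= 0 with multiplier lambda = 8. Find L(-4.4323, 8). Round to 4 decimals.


Step 1: Evaluate f(x).
f(-4.4323) = 7*(-4.4323)^2 - 10*(-4.4323) + 15 = 196.84
Step 2: Evaluate g(x).
g(-4.4323) = 7*-4.4323 - 1 = -32.0261
Step 3: Compute Lagrangian.
L = 196.84 + 8*-32.0261 = -59.3688


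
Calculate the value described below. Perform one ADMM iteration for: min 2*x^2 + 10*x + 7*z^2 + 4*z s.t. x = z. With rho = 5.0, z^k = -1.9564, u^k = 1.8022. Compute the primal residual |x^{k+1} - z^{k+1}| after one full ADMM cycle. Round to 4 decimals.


ADMM iteration with rho = 5.0, z^k = -1.9564, u^k = 1.8022
Step 1: x-update.
Minimize 2*x^2 + 10*x + (5.0/2)*(x + 1.9564 + 1.8022)^2
FOC: (2*2 + 5.0)*x = -10 + 5.0*(-1.9564 - 1.8022)
x^{k+1} = -3.1992
Step 2: z-update.
Minimize 7*z^2 + 4*z + (5.0/2)*(-3.1992 - z + 1.8022)^2
FOC: (2*7 + 5.0)*z = -4 + 5.0*(-3.1992 + 1.8022)
z^{k+1} = -0.5782
Step 3: u-update.
u^{k+1} = 1.8022 - 3.1992 + 0.5782 = -0.8189
Step 4: Primal residual = |-3.1992 + 0.5782| = 2.6211


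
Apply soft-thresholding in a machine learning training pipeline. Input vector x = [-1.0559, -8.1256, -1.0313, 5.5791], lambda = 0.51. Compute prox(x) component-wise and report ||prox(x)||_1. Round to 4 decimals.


Soft-thresholding with lambda = 0.51:
prox(-1.0559) = sign(-1.0559)*max(|-1.0559| - 0.51, 0) = -0.5459
prox(-8.1256) = sign(-8.1256)*max(|-8.1256| - 0.51, 0) = -7.6156
prox(-1.0313) = sign(-1.0313)*max(|-1.0313| - 0.51, 0) = -0.5213
prox(5.5791) = sign(5.5791)*max(|5.5791| - 0.51, 0) = 5.0691
prox(x) = [-0.5459, -7.6156, -0.5213, 5.0691]
||prox(x)||_1 = 0.5459 + 7.6156 + 0.5213 + 5.0691 = 13.7519


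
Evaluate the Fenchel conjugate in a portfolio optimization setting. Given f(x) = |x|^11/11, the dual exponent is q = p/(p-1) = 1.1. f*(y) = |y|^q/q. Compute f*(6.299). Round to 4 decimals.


The conjugate exponent q satisfies 1/p + 1/q = 1.
p = 11, so q = 11/(11 - 1) = 1.1
|y|^q = 6.299^1.1 = 7.5718
f*(6.299) = 7.5718 / 1.1 = 6.8834


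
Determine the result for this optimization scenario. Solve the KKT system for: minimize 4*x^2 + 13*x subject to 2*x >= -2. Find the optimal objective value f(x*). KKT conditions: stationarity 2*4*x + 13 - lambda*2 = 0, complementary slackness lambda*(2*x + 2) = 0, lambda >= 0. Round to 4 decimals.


Step 1: Try lambda = 0 (constraint inactive).
x_unc = -13/(2*4) = -1.625
Check: 2*-1.625 = -3.25 < -2 -- violated!
Step 2: Constraint must be active: 2*x = -2
x* = -2/2 = -1.0
lambda = (2*4*(-1.0) + 13)/2 = 2.5
Step 3: Compute optimal value.
f(x*) = 4*(-1.0)^2 + 13*(-1.0) = -9.0


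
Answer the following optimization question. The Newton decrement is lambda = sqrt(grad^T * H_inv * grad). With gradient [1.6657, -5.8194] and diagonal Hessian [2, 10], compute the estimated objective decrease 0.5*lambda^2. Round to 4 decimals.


Step 1: H is diagonal, so H^(-1) * g = [0.8329, -0.5819].
Step 2: g^T H^(-1) g = sum_i g_i^2 / H_ii
  = (1.6657)^2/2 + (-5.8194)^2/10
  = 1.3873 + 3.3865 = 4.7738
Step 3: Objective decrease = 0.5 * g^T H^(-1) g = 2.3869
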